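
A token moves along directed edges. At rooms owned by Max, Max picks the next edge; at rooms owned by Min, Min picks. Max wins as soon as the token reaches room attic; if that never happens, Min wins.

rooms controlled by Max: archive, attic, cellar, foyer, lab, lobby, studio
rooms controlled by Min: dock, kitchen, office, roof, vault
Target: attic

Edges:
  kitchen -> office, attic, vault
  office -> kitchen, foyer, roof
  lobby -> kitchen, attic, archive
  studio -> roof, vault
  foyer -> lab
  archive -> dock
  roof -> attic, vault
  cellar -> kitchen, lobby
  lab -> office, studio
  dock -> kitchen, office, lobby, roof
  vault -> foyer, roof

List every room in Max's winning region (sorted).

A0 = {attic}
A1: add {lobby} — lobby (Max) has lobby→attic.
A2: add {cellar} — cellar (Max) has cellar→lobby.
A3 = A2; e.g. kitchen (Min) can still go to office. Fixed point.
Max's winning region = {attic, cellar, lobby}.

attic, cellar, lobby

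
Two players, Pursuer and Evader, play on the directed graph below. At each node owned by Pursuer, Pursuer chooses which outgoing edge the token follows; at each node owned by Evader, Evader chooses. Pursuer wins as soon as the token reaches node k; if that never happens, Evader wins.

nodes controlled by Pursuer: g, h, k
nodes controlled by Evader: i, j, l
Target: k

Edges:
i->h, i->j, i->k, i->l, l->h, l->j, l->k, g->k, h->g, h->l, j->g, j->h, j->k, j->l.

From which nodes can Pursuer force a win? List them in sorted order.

A0 = {k}
A1: add {g} — g (Pursuer) has g→k.
A2: add {h} — h (Pursuer) has h→g.
A3 = A2; e.g. i (Evader) can still go to j. Fixed point.
Pursuer's winning region = {g, h, k}.

g, h, k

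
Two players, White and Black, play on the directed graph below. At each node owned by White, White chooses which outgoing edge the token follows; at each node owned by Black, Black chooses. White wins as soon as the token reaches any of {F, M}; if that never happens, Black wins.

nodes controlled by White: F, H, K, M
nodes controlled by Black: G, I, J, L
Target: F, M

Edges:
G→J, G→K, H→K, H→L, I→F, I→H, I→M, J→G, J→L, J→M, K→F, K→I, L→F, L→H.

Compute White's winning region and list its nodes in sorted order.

F, H, I, K, L, M

A0 = {F, M}
A1: add {K} — K (White) has K→F.
A2: add {H} — H (White) has H→K.
A3: add {I, L} — I (Black): all of {F, H, M} already in; L (Black): all of {F, H} already in.
A4 = A3; e.g. G (Black) can still go to J. Fixed point.
White's winning region = {F, H, I, K, L, M}.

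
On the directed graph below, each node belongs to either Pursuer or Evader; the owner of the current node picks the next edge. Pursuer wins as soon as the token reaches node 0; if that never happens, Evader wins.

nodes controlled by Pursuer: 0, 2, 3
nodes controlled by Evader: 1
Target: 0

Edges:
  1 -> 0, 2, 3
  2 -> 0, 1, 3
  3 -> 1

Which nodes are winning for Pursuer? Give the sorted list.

A0 = {0}
A1: add {2} — 2 (Pursuer) has 2→0.
A2 = A1; e.g. 1 (Evader) can still go to 3. Fixed point.
Pursuer's winning region = {0, 2}.

0, 2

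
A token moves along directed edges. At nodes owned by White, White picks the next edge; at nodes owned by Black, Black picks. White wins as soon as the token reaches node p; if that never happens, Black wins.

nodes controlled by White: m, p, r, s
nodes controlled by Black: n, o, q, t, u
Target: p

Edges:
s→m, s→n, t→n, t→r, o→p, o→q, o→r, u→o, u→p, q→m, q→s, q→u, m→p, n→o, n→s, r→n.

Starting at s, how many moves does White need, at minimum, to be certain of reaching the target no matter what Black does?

A0 = {p}
A1: add {m} — m (White) has m→p.
A2: add {s} — s (White) has s→m.
A3 = A2; e.g. n (Black) can still go to o. Fixed point.
s enters the attractor at level 2, so White can force the target in 2 moves from there.

2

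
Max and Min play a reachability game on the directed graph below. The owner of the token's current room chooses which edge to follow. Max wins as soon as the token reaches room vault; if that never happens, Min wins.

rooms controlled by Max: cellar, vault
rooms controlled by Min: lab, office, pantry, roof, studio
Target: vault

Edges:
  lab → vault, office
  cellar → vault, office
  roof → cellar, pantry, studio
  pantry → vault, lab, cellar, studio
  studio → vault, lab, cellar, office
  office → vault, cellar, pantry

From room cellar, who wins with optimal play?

Max

A0 = {vault}
A1: add {cellar} — cellar (Max) has cellar→vault.
A2 = A1; e.g. lab (Min) can still go to office. Fixed point.
cellar ∈ A1, so Max can force the target.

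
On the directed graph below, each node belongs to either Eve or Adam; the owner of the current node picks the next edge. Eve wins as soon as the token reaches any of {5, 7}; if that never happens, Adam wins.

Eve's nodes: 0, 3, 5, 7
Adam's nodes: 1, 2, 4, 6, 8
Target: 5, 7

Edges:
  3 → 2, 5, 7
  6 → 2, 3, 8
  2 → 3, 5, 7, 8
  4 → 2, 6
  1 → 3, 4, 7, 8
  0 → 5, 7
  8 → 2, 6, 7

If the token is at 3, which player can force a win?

A0 = {5, 7}
A1: add {0, 3} — 0 (Eve) has 0→5; 3 (Eve) has 3→5.
A2 = A1; e.g. 1 (Adam) can still go to 4. Fixed point.
3 ∈ A1, so Eve can force the target.

Eve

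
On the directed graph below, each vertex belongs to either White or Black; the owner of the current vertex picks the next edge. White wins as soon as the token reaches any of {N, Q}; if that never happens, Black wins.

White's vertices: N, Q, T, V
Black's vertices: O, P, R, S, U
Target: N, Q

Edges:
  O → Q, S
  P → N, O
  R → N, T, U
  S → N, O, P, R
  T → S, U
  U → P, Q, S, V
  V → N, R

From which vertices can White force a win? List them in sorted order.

N, Q, V

A0 = {N, Q}
A1: add {V} — V (White) has V→N.
A2 = A1; e.g. O (Black) can still go to S. Fixed point.
White's winning region = {N, Q, V}.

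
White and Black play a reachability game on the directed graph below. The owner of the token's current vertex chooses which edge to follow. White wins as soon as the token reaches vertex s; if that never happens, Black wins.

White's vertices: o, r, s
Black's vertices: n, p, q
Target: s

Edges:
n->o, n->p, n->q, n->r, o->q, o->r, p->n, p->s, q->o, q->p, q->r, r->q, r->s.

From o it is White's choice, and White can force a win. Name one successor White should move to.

A0 = {s}
A1: add {r} — r (White) has r→s.
A2: add {o} — o (White) has o→r.
A3 = A2; e.g. n (Black) can still go to p. Fixed point.
From o, successor r is in the attractor (rank 1); the other successor q is not.

r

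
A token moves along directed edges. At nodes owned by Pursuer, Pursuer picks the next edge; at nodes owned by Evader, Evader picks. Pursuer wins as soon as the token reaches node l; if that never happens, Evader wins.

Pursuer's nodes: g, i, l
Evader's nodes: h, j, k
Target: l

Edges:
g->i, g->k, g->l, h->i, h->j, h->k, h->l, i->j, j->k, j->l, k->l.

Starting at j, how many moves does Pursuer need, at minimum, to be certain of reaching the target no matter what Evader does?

2

A0 = {l}
A1: add {g, k} — g (Pursuer) has g→l; k (Evader): all of {l} already in.
A2: add {j} — j (Evader): all of {k, l} already in.
j enters the attractor at level 2, so Pursuer can force the target in 2 moves from there.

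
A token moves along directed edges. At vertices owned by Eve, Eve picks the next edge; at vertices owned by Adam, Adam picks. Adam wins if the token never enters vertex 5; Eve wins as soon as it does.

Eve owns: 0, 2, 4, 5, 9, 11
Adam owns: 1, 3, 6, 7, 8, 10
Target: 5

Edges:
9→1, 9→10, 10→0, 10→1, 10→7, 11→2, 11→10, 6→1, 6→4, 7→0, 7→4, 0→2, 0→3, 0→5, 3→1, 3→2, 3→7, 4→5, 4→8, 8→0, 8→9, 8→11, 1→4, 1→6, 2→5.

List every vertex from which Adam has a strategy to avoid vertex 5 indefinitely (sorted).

1, 3, 6, 8, 9, 10

A0 = {5}
A1: add {0, 2, 4} — 0 (Eve) has 0→5; 2 (Eve) has 2→5; 4 (Eve) has 4→5.
A2: add {7, 11} — 7 (Adam): all of {0, 4} already in; 11 (Eve) has 11→2.
A3 = A2; e.g. 1 (Adam) can still go to 6. Fixed point.
Eve's attractor = {0, 2, 4, 5, 7, 11}; Adam avoids the target exactly from the complement.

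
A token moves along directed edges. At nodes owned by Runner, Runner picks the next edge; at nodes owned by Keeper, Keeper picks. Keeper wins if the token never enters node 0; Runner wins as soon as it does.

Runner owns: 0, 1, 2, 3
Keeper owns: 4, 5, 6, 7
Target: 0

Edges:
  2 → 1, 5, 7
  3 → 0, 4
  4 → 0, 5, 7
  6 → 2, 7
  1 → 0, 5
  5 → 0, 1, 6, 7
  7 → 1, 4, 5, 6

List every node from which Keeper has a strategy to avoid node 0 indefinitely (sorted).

A0 = {0}
A1: add {1, 3} — 1 (Runner) has 1→0; 3 (Runner) has 3→0.
A2: add {2} — 2 (Runner) has 2→1.
A3 = A2; e.g. 4 (Keeper) can still go to 5. Fixed point.
Runner's attractor = {0, 1, 2, 3}; Keeper avoids the target exactly from the complement.

4, 5, 6, 7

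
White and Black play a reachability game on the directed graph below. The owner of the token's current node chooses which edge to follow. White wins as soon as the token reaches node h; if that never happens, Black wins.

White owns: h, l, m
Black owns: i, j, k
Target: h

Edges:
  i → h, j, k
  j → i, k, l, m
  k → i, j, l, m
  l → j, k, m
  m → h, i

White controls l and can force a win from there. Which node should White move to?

m

A0 = {h}
A1: add {m} — m (White) has m→h.
A2: add {l} — l (White) has l→m.
A3 = A2; e.g. i (Black) can still go to j. Fixed point.
From l, successor m is in the attractor (rank 1); the other successors j, k are not.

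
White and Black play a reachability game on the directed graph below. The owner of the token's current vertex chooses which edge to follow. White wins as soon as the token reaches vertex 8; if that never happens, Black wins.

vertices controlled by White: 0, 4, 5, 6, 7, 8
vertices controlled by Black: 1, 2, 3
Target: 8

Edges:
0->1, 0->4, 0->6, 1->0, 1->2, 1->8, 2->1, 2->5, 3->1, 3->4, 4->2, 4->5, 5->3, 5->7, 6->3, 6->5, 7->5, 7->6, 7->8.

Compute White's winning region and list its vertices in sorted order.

0, 4, 5, 6, 7, 8

A0 = {8}
A1: add {7} — 7 (White) has 7→8.
A2: add {5} — 5 (White) has 5→7.
A3: add {4, 6} — 4 (White) has 4→5; 6 (White) has 6→5.
A4: add {0} — 0 (White) has 0→4.
A5 = A4; e.g. 1 (Black) can still go to 2. Fixed point.
White's winning region = {0, 4, 5, 6, 7, 8}.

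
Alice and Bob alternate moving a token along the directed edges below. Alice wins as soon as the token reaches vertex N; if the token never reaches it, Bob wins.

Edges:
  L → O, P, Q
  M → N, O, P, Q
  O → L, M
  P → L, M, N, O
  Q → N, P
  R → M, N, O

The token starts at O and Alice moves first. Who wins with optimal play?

Bob

Track states (vertex, player-to-move).
A0 = {(N,Alice), (N,Bob)}
A1: add {(M,Alice), (P,Alice), (Q,Alice), (R,Alice)}.
A2: add {(Q,Bob)}.
A3: add {(L,Alice)}.
A4: add {(O,Bob)}.
A5 = A4; e.g. (L,Bob) stays out. (O,Alice) never enters ⇒ Bob avoids the target.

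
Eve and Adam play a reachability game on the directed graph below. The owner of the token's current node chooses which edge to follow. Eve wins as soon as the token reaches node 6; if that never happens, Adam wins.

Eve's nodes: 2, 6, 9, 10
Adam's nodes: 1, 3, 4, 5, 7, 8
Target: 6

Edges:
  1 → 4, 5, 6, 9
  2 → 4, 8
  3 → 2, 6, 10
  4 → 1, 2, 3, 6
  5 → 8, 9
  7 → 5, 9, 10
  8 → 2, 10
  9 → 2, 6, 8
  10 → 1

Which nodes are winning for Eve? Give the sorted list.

6, 9

A0 = {6}
A1: add {9} — 9 (Eve) has 9→6.
A2 = A1; e.g. 1 (Adam) can still go to 4. Fixed point.
Eve's winning region = {6, 9}.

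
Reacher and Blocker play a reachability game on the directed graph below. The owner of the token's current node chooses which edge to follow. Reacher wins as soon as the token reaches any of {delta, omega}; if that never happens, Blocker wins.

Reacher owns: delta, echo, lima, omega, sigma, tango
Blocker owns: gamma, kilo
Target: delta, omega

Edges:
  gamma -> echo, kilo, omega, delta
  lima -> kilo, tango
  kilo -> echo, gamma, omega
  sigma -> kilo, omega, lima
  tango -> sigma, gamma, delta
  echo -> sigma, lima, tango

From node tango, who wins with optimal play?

Reacher

A0 = {delta, omega}
A1: add {sigma, tango} — sigma (Reacher) has sigma→omega; tango (Reacher) has tango→delta.
tango ∈ A1, so Reacher can force the target.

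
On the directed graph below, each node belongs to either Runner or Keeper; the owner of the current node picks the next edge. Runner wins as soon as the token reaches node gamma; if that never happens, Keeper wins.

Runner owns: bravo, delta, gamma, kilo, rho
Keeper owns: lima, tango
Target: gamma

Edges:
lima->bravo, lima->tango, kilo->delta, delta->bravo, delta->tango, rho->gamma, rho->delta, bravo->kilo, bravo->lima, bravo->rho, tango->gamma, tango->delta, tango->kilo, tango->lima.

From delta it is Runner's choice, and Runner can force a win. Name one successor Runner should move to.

bravo

A0 = {gamma}
A1: add {rho} — rho (Runner) has rho→gamma.
A2: add {bravo} — bravo (Runner) has bravo→rho.
A3: add {delta} — delta (Runner) has delta→bravo.
A4: add {kilo} — kilo (Runner) has kilo→delta.
A5 = A4; e.g. tango (Keeper) can still go to lima. Fixed point.
From delta, successor bravo is in the attractor (rank 2); the other successor tango is not.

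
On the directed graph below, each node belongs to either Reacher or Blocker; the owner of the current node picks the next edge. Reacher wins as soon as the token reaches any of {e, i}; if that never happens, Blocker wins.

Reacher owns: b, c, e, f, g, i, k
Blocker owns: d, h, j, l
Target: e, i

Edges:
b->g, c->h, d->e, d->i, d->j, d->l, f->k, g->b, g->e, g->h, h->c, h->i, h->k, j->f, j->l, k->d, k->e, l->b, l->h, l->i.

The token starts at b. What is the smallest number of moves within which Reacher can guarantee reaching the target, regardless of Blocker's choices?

2

A0 = {e, i}
A1: add {g, k} — g (Reacher) has g→e; k (Reacher) has k→e.
A2: add {b, f} — b (Reacher) has b→g; f (Reacher) has f→k.
A3 = A2; e.g. c (Reacher) has no edge into A2. Fixed point.
b enters the attractor at level 2, so Reacher can force the target in 2 moves from there.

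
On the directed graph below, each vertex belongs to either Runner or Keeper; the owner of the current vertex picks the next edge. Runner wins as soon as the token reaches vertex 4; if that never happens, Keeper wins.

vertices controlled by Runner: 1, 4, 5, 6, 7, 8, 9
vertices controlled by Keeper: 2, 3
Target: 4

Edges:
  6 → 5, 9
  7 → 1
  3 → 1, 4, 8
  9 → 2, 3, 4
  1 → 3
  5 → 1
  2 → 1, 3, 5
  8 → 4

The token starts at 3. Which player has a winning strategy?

Keeper

A0 = {4}
A1: add {8, 9} — 8 (Runner) has 8→4; 9 (Runner) has 9→4.
A2: add {6} — 6 (Runner) has 6→9.
A3 = A2; e.g. 1 (Runner) has no edge into A2. Fixed point.
3 never enters the attractor, so Keeper can avoid the target forever.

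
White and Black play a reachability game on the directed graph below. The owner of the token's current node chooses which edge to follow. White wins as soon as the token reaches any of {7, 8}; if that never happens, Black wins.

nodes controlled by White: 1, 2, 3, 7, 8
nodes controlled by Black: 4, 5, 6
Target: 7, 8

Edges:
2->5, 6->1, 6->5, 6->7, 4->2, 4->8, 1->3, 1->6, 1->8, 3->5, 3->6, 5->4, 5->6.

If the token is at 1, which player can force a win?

White

A0 = {7, 8}
A1: add {1} — 1 (White) has 1→8.
A2 = A1; e.g. 2 (White) has no edge into A1. Fixed point.
1 ∈ A1, so White can force the target.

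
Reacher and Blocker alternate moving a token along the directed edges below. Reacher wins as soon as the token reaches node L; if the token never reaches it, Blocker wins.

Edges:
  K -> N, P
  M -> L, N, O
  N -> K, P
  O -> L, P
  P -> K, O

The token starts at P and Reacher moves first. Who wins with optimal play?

Track states (vertex, player-to-move).
A0 = {(L,Reacher), (L,Blocker)}
A1: add {(M,Reacher), (O,Reacher)}.
A2 = A1; e.g. (K,Reacher) stays out. (P,Reacher) never enters ⇒ Blocker avoids the target.

Blocker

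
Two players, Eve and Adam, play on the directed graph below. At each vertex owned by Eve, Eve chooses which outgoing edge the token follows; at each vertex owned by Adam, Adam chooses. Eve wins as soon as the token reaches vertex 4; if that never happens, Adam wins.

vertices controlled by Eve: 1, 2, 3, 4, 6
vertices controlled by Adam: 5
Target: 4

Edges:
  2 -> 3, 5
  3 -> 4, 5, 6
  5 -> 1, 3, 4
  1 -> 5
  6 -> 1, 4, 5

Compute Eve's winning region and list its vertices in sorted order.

2, 3, 4, 6

A0 = {4}
A1: add {3, 6} — 3 (Eve) has 3→4; 6 (Eve) has 6→4.
A2: add {2} — 2 (Eve) has 2→3.
A3 = A2; e.g. 1 (Eve) has no edge into A2. Fixed point.
Eve's winning region = {2, 3, 4, 6}.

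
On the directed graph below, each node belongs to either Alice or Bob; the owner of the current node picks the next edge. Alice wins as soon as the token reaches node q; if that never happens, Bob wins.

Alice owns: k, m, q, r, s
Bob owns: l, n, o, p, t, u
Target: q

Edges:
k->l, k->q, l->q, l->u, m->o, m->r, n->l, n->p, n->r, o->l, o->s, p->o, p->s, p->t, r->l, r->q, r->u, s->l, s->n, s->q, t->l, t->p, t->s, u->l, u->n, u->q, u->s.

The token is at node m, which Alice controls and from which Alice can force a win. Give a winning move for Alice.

r

A0 = {q}
A1: add {k, r, s} — k (Alice) has k→q; r (Alice) has r→q; s (Alice) has s→q.
A2: add {m} — m (Alice) has m→r.
A3 = A2; e.g. l (Bob) can still go to u. Fixed point.
From m, successor r is in the attractor (rank 1); the other successor o is not.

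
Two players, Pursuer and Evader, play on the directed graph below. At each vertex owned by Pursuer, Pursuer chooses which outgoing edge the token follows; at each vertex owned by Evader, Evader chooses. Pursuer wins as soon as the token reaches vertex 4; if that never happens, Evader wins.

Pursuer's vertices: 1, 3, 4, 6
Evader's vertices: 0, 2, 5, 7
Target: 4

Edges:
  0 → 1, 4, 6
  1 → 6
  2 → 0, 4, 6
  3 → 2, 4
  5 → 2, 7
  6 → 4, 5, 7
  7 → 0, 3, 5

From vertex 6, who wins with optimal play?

Pursuer

A0 = {4}
A1: add {3, 6} — 3 (Pursuer) has 3→4; 6 (Pursuer) has 6→4.
6 ∈ A1, so Pursuer can force the target.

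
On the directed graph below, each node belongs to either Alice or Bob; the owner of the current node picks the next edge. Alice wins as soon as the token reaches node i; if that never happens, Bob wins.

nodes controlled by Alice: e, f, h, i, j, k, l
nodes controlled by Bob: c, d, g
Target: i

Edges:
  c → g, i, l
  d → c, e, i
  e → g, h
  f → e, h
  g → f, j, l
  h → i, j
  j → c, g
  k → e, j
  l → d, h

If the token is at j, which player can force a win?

Bob

A0 = {i}
A1: add {h} — h (Alice) has h→i.
A2: add {e, f, l} — e (Alice) has e→h; f (Alice) has f→h; l (Alice) has l→h.
A3: add {k} — k (Alice) has k→e.
A4 = A3; e.g. c (Bob) can still go to g. Fixed point.
j never enters the attractor, so Bob can avoid the target forever.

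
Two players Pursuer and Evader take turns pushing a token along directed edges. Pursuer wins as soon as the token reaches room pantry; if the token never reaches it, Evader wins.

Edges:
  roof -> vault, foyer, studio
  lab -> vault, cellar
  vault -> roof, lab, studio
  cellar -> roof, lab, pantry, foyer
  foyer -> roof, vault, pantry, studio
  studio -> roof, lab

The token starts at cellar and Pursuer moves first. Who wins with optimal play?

Track states (vertex, player-to-move).
A0 = {(pantry,Pursuer), (pantry,Evader)}
A1: add {(cellar,Pursuer), (foyer,Pursuer)}.
(cellar,Pursuer) ∈ A1 ⇒ Pursuer forces the target.

Pursuer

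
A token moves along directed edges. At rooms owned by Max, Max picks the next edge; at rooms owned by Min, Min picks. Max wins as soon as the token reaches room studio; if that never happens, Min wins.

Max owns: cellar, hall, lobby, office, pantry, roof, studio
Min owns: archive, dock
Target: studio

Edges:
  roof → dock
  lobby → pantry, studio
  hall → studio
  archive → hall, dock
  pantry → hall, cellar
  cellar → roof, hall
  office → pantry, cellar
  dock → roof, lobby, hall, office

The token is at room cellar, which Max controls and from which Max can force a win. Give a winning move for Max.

A0 = {studio}
A1: add {hall, lobby} — lobby (Max) has lobby→studio; hall (Max) has hall→studio.
A2: add {cellar, pantry} — pantry (Max) has pantry→hall; cellar (Max) has cellar→hall.
A3: add {office} — office (Max) has office→pantry.
A4 = A3; e.g. roof (Max) has no edge into A3. Fixed point.
From cellar, successor hall is in the attractor (rank 1); the other successor roof is not.

hall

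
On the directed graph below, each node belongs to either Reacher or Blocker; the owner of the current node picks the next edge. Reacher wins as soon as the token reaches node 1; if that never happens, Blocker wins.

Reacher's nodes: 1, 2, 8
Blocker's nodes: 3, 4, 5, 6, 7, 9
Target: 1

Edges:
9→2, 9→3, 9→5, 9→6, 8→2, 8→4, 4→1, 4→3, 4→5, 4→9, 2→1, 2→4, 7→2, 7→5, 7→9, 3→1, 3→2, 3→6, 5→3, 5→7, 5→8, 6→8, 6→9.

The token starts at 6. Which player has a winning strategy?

A0 = {1}
A1: add {2} — 2 (Reacher) has 2→1.
A2: add {8} — 8 (Reacher) has 8→2.
A3 = A2; e.g. 3 (Blocker) can still go to 6. Fixed point.
6 never enters the attractor, so Blocker can avoid the target forever.

Blocker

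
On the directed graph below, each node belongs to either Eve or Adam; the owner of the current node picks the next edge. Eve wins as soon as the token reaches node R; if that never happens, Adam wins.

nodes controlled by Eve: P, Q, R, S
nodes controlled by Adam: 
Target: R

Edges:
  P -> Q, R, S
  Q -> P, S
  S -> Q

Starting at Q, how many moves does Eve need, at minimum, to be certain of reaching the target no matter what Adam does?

2

A0 = {R}
A1: add {P} — P (Eve) has P→R.
A2: add {Q} — Q (Eve) has Q→P.
Q enters the attractor at level 2, so Eve can force the target in 2 moves from there.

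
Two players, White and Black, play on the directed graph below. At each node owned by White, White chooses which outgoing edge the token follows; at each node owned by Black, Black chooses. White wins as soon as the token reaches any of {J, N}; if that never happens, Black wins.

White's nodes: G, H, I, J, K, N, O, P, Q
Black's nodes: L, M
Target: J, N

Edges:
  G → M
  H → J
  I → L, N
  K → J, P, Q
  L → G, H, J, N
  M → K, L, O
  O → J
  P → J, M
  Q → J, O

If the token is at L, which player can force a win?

Black

A0 = {J, N}
A1: add {H, I, K, O, P, Q} — H (White) has H→J; I (White) has I→N; K (White) has K→J; O (White) has O→J; P (White) has P→J; Q (White) has Q→J.
A2 = A1; e.g. G (White) has no edge into A1. Fixed point.
L never enters the attractor, so Black can avoid the target forever.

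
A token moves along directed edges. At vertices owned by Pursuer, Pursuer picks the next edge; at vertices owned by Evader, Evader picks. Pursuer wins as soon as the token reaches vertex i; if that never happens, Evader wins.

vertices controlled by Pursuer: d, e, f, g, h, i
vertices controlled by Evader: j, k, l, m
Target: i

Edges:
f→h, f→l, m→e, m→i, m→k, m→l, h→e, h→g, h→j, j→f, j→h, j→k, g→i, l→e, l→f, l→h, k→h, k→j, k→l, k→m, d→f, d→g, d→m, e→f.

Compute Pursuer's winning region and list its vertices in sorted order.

d, e, f, g, h, i, l

A0 = {i}
A1: add {g} — g (Pursuer) has g→i.
A2: add {d, h} — d (Pursuer) has d→g; h (Pursuer) has h→g.
A3: add {f} — f (Pursuer) has f→h.
A4: add {e} — e (Pursuer) has e→f.
A5: add {l} — l (Evader): all of {e, f, h} already in.
A6 = A5; e.g. j (Evader) can still go to k. Fixed point.
Pursuer's winning region = {d, e, f, g, h, i, l}.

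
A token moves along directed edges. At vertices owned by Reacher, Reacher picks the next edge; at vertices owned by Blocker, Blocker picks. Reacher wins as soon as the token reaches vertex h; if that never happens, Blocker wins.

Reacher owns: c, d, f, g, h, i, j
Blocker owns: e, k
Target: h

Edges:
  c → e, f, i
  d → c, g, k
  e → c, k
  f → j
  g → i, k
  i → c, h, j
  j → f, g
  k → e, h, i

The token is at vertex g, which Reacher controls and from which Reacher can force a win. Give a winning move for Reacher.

i

A0 = {h}
A1: add {i} — i (Reacher) has i→h.
A2: add {c, g} — c (Reacher) has c→i; g (Reacher) has g→i.
A3: add {d, j} — d (Reacher) has d→c; j (Reacher) has j→g.
A4: add {f} — f (Reacher) has f→j.
A5 = A4; e.g. e (Blocker) can still go to k. Fixed point.
From g, successor i is in the attractor (rank 1); the other successor k is not.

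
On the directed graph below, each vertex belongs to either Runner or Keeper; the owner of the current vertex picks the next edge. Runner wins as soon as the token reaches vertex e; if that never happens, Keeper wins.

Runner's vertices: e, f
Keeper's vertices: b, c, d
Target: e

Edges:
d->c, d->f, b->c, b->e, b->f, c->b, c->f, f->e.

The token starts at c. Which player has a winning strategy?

Keeper

A0 = {e}
A1: add {f} — f (Runner) has f→e.
A2 = A1; e.g. b (Keeper) can still go to c. Fixed point.
c never enters the attractor, so Keeper can avoid the target forever.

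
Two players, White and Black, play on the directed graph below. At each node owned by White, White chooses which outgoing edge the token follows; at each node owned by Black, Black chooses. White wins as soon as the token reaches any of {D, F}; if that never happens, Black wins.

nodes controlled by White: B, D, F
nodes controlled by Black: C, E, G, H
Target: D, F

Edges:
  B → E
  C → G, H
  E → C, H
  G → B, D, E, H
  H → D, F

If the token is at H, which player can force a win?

White

A0 = {D, F}
A1: add {H} — H (Black): all of {D, F} already in.
A2 = A1; e.g. B (White) has no edge into A1. Fixed point.
H ∈ A1, so White can force the target.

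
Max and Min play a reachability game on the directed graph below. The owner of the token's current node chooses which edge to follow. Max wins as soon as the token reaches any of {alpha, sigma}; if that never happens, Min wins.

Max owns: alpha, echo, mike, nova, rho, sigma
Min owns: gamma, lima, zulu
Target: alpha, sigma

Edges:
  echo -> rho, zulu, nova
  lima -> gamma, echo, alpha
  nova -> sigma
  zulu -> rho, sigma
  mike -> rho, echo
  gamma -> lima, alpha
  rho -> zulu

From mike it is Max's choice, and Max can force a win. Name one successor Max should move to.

echo

A0 = {alpha, sigma}
A1: add {nova} — nova (Max) has nova→sigma.
A2: add {echo} — echo (Max) has echo→nova.
A3: add {mike} — mike (Max) has mike→echo.
A4 = A3; e.g. rho (Max) has no edge into A3. Fixed point.
From mike, successor echo is in the attractor (rank 2); the other successor rho is not.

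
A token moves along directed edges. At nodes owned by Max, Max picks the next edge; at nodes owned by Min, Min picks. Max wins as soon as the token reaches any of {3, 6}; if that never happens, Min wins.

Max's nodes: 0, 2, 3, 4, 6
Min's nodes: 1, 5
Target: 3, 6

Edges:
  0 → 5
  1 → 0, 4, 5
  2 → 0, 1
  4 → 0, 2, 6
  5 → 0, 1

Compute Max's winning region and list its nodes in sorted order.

A0 = {3, 6}
A1: add {4} — 4 (Max) has 4→6.
A2 = A1; e.g. 0 (Max) has no edge into A1. Fixed point.
Max's winning region = {3, 4, 6}.

3, 4, 6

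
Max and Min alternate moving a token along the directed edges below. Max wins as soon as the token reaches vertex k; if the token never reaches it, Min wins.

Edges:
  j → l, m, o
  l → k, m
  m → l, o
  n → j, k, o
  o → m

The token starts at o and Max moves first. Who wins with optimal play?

Track states (vertex, player-to-move).
A0 = {(k,Max), (k,Min)}
A1: add {(l,Max), (n,Max)}.
A2 = A1; e.g. (j,Max) stays out. (o,Max) never enters ⇒ Min avoids the target.

Min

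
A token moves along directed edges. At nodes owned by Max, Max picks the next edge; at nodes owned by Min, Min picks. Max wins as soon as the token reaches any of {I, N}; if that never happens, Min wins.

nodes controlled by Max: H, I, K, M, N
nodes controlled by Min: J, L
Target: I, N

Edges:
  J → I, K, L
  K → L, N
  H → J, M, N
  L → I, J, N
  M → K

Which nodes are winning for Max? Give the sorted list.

H, I, K, M, N

A0 = {I, N}
A1: add {H, K} — H (Max) has H→N; K (Max) has K→N.
A2: add {M} — M (Max) has M→K.
A3 = A2; e.g. J (Min) can still go to L. Fixed point.
Max's winning region = {H, I, K, M, N}.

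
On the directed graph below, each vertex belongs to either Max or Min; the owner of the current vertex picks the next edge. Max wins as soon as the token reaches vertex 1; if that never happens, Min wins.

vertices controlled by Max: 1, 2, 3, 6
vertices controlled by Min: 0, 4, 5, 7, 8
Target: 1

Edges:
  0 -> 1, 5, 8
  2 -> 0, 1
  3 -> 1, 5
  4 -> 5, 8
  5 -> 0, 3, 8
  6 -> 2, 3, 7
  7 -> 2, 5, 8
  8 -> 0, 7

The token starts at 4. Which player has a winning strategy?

Min

A0 = {1}
A1: add {2, 3} — 2 (Max) has 2→1; 3 (Max) has 3→1.
A2: add {6} — 6 (Max) has 6→2.
A3 = A2; e.g. 0 (Min) can still go to 5. Fixed point.
4 never enters the attractor, so Min can avoid the target forever.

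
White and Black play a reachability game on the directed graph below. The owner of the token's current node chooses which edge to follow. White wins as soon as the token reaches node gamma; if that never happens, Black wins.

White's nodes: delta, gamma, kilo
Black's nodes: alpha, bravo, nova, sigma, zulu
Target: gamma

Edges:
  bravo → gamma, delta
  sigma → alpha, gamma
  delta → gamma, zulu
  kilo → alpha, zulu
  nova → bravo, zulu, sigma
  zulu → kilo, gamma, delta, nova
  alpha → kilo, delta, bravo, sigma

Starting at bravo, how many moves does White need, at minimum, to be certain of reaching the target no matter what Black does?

2

A0 = {gamma}
A1: add {delta} — delta (White) has delta→gamma.
A2: add {bravo} — bravo (Black): all of {gamma, delta} already in.
A3 = A2; e.g. alpha (Black) can still go to kilo. Fixed point.
bravo enters the attractor at level 2, so White can force the target in 2 moves from there.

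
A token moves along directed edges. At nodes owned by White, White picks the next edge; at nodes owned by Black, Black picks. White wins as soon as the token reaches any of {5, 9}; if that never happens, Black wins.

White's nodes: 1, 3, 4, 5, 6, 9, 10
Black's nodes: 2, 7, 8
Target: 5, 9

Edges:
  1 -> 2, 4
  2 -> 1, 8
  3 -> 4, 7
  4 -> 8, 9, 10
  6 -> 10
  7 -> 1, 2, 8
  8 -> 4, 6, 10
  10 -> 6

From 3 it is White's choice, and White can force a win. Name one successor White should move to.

A0 = {5, 9}
A1: add {4} — 4 (White) has 4→9.
A2: add {1, 3} — 1 (White) has 1→4; 3 (White) has 3→4.
A3 = A2; e.g. 2 (Black) can still go to 8. Fixed point.
From 3, successor 4 is in the attractor (rank 1); the other successor 7 is not.

4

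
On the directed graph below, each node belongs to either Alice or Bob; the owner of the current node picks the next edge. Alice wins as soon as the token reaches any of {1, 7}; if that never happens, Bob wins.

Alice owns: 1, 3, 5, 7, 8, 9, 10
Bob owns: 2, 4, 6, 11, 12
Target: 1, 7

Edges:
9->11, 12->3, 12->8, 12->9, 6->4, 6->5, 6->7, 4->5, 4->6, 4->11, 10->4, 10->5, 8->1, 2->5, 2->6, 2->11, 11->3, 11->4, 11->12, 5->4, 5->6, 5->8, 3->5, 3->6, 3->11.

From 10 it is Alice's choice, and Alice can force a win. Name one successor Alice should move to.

5

A0 = {1, 7}
A1: add {8} — 8 (Alice) has 8→1.
A2: add {5} — 5 (Alice) has 5→8.
A3: add {3, 10} — 3 (Alice) has 3→5; 10 (Alice) has 10→5.
A4 = A3; e.g. 2 (Bob) can still go to 6. Fixed point.
From 10, successor 5 is in the attractor (rank 2); the other successor 4 is not.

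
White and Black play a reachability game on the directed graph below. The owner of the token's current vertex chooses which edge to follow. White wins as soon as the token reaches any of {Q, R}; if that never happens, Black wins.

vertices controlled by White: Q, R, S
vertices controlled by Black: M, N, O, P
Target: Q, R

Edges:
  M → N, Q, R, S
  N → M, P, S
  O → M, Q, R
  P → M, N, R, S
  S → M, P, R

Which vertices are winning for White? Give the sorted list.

A0 = {Q, R}
A1: add {S} — S (White) has S→R.
A2 = A1; e.g. M (Black) can still go to N. Fixed point.
White's winning region = {Q, R, S}.

Q, R, S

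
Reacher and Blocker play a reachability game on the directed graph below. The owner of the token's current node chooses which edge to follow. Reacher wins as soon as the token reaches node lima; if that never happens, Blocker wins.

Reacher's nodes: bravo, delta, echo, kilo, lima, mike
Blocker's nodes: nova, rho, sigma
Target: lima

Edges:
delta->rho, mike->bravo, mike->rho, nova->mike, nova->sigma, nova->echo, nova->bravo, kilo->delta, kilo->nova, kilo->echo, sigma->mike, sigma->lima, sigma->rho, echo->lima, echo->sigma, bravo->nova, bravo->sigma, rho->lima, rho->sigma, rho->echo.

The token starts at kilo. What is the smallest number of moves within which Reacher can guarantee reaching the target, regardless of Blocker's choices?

A0 = {lima}
A1: add {echo} — echo (Reacher) has echo→lima.
A2: add {kilo} — kilo (Reacher) has kilo→echo.
A3 = A2; e.g. delta (Reacher) has no edge into A2. Fixed point.
kilo enters the attractor at level 2, so Reacher can force the target in 2 moves from there.

2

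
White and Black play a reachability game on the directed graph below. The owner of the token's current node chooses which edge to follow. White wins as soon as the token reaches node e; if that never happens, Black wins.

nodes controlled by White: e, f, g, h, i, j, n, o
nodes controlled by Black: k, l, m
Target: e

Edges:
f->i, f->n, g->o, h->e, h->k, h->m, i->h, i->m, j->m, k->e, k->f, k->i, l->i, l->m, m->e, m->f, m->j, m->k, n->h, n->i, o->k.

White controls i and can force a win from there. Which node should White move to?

h

A0 = {e}
A1: add {h} — h (White) has h→e.
A2: add {i, n} — i (White) has i→h; n (White) has n→h.
A3: add {f} — f (White) has f→i.
A4: add {k} — k (Black): all of {e, f, i} already in.
A5: add {o} — o (White) has o→k.
A6: add {g} — g (White) has g→o.
A7 = A6; e.g. j (White) has no edge into A6. Fixed point.
From i, successor h is in the attractor (rank 1); the other successor m is not.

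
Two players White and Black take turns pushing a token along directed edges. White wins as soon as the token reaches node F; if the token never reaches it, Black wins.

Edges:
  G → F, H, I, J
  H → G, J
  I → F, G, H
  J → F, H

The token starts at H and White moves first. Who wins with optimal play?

Black

Track states (vertex, player-to-move).
A0 = {(F,White), (F,Black)}
A1: add {(G,White), (I,White), (J,White)}.
A2: add {(H,Black)}.
A3 = A2; e.g. (G,Black) stays out. (H,White) never enters ⇒ Black avoids the target.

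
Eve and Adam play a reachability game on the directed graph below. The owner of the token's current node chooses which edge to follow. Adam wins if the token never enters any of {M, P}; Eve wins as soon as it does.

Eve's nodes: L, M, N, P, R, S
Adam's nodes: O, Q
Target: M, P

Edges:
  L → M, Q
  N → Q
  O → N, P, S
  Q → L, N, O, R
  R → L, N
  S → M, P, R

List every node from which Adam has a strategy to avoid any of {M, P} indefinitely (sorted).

A0 = {M, P}
A1: add {L, S} — L (Eve) has L→M; S (Eve) has S→M.
A2: add {R} — R (Eve) has R→L.
A3 = A2; e.g. N (Eve) has no edge into A2. Fixed point.
Eve's attractor = {L, M, P, R, S}; Adam avoids the target exactly from the complement.

N, O, Q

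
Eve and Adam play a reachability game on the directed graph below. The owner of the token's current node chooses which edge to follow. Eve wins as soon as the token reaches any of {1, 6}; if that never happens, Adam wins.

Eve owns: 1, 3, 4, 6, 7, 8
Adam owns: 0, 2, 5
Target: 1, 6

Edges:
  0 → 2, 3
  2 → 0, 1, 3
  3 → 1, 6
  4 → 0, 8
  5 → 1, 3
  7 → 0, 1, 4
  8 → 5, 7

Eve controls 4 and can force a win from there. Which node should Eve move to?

8

A0 = {1, 6}
A1: add {3, 7} — 3 (Eve) has 3→1; 7 (Eve) has 7→1.
A2: add {5, 8} — 5 (Adam): all of {1, 3} already in; 8 (Eve) has 8→7.
A3: add {4} — 4 (Eve) has 4→8.
A4 = A3; e.g. 0 (Adam) can still go to 2. Fixed point.
From 4, successor 8 is in the attractor (rank 2); the other successor 0 is not.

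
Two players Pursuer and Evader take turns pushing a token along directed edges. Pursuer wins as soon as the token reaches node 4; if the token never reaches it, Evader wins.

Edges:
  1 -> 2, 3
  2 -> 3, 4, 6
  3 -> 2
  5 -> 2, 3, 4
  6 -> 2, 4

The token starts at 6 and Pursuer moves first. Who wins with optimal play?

Pursuer

Track states (vertex, player-to-move).
A0 = {(4,Pursuer), (4,Evader)}
A1: add {(2,Pursuer), (5,Pursuer), (6,Pursuer)}.
(6,Pursuer) ∈ A1 ⇒ Pursuer forces the target.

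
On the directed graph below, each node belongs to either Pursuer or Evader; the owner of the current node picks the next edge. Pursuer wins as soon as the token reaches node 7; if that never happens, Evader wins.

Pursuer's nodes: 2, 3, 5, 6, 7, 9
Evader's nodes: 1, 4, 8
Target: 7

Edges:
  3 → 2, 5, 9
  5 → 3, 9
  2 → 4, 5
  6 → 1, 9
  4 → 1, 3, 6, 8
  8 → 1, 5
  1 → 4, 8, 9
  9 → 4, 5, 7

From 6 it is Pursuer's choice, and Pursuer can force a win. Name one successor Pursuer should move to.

A0 = {7}
A1: add {9} — 9 (Pursuer) has 9→7.
A2: add {3, 5, 6} — 3 (Pursuer) has 3→9; 5 (Pursuer) has 5→9; 6 (Pursuer) has 6→9.
A3: add {2} — 2 (Pursuer) has 2→5.
A4 = A3; e.g. 1 (Evader) can still go to 4. Fixed point.
From 6, successor 9 is in the attractor (rank 1); the other successor 1 is not.

9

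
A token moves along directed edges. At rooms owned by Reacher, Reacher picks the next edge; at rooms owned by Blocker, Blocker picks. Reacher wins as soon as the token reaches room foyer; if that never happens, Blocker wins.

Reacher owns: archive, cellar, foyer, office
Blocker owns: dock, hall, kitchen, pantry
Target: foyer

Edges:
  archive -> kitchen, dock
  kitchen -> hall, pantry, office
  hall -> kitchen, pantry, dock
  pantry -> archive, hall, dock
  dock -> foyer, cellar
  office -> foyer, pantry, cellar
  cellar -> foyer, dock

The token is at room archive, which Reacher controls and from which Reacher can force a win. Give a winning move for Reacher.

dock

A0 = {foyer}
A1: add {cellar, office} — office (Reacher) has office→foyer; cellar (Reacher) has cellar→foyer.
A2: add {dock} — dock (Blocker): all of {foyer, cellar} already in.
A3: add {archive} — archive (Reacher) has archive→dock.
A4 = A3; e.g. kitchen (Blocker) can still go to hall. Fixed point.
From archive, successor dock is in the attractor (rank 2); the other successor kitchen is not.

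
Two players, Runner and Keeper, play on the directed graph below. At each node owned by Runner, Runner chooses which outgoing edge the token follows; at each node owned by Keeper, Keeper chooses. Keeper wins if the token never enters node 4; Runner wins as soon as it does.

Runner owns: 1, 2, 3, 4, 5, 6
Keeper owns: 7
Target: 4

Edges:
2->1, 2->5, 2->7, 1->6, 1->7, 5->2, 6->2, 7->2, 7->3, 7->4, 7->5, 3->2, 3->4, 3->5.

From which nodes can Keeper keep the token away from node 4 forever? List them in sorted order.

A0 = {4}
A1: add {3} — 3 (Runner) has 3→4.
A2 = A1; e.g. 1 (Runner) has no edge into A1. Fixed point.
Runner's attractor = {3, 4}; Keeper avoids the target exactly from the complement.

1, 2, 5, 6, 7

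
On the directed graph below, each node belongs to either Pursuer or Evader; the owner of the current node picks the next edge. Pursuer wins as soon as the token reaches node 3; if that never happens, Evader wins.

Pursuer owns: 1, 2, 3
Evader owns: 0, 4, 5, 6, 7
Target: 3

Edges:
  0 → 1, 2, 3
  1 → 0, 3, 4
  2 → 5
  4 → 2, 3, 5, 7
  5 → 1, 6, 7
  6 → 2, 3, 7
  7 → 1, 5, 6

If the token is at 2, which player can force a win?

A0 = {3}
A1: add {1} — 1 (Pursuer) has 1→3.
A2 = A1; e.g. 0 (Evader) can still go to 2. Fixed point.
2 never enters the attractor, so Evader can avoid the target forever.

Evader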